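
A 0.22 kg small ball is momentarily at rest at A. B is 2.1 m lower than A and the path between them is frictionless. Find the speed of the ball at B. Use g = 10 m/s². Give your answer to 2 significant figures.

v = 6.5 m/s

Mechanical energy is conserved (no friction): mgh = ½mv²
v = √(2gh) = √(2 × 10 × 2.1) = √42.000 = 6.481 m/s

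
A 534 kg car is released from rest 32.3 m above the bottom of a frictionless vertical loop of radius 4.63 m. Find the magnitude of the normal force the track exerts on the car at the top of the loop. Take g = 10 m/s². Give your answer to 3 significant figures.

Energy from release to top (height 2r): mgh = ½mv_top² + mg(2r)
v_top² = 2g(h − 2r) = 2(10)(32.3 − 9.260) = 460.80 m²/s²
At the top, both N and weight point toward the centre: N + mg = mv_top²/r
N = m(v_top²/r − g) = 534(460.80/4.63 − 10) = 47806 N

N = 47800 N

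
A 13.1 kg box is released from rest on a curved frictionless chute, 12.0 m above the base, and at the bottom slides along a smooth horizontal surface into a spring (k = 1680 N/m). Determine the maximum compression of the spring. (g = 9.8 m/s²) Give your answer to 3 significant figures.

x = 1.35 m

At max compression the box is momentarily at rest: mgh = ½kx²
x = √(2mgh/k) = √(2 × 13.1 × 9.8 × 12.0 / 1680) = 1.354 m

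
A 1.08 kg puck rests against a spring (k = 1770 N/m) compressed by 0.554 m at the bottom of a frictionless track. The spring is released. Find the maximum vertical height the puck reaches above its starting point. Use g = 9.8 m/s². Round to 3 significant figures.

At maximum height the puck is at rest, so ½kx² = mgh
h = kx²/(2mg) = (1770)(0.554)²/(2 × 1.08 × 9.8) = 25.66 m

h = 25.7 m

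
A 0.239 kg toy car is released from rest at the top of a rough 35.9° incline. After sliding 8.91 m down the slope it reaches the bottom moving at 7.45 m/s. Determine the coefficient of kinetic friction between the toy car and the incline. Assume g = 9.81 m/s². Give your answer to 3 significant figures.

μ_k = 0.332

mgh = ½mv² + μ_k (mg cosθ) L, with h = L sinθ
mgL sinθ = 12.249 J; ½mv² = 6.6325 J
W_f = 12.249 − 6.6325 = 5.617 J
μ_k = W_f/(mg cosθ · L) = 5.617/(1.899 × 8.91) = 0.3319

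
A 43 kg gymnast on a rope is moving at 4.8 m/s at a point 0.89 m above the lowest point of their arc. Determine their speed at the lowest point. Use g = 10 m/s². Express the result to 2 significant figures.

Energy conservation between the two points: ½mv₀² + mgh = ½mv²
v² = v₀² + 2gh = (4.8)² + 2(10)(0.89) = 40.840
v = √40.840 = 6.391 m/s

v = 6.4 m/s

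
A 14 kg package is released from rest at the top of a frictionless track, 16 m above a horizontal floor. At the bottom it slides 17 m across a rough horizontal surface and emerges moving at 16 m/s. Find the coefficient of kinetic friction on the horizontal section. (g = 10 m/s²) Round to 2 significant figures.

Energy at the top = energy at the end + work done against friction:
mgh = ½mv² + μ_k m g d
mgh = 2240.0 J; ½mv² = 1792.0 J
W_f = 2240.0 − 1792.0 = 448.0 J
μ_k = W_f/(mg·d) = 448.0/(140.0 × 17) = 0.1882

μ_k = 0.19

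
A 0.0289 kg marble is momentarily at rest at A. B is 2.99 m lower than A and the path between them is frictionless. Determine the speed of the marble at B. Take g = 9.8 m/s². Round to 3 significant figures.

Mechanical energy is conserved (no friction): mgh = ½mv²
v = √(2gh) = √(2 × 9.8 × 2.99) = √58.604 = 7.655 m/s

v = 7.66 m/s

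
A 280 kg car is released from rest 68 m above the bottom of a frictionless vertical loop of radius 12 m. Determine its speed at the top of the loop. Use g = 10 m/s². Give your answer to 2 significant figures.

v = 30 m/s

Energy conservation: mgh = ½mv_top² + mg(2r)
v_top² = 2g(h − 2r) = 2(10)(68 − 24.00) = 880.0
v_top = 29.66 m/s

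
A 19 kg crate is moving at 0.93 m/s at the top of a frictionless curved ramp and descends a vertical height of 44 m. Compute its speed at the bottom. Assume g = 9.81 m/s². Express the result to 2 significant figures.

Mechanical energy is conserved (no friction): ½mv₀² + mgh = ½mv²
The mass cancels from both sides.
v² = v₀² + 2gh = (0.93)² + 2(9.81)(44) = 864.14
v = √864.14 = 29.40 m/s

v = 29 m/s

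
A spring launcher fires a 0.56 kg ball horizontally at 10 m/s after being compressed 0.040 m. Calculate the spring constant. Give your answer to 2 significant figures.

k = 35000 N/m

½kx² = ½mv²
k = mv²/x² = (0.56)(10)²/(0.040)² = 35000 N/m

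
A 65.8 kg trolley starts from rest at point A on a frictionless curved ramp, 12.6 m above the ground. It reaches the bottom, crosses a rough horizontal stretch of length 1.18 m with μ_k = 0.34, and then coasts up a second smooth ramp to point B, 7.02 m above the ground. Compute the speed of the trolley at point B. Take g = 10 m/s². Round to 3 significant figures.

Energy at A: mgh₁ = (65.8)(10)(12.6) = 8290.8 J
Friction loss: W_f = μ_k mg d = 264.0 J
At B: ½mv² + mgh₂ = mgh₁ − W_f
½mv² = 8290.8 − 264.0 − 4619.2 = 3407.7 J
v = √(2 × 3407.7/65.8) = 10.18 m/s

v = 10.2 m/s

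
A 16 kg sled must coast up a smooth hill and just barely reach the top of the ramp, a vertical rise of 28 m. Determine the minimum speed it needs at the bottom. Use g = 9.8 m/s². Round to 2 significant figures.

v = 23 m/s

At the top it is momentarily at rest, so all KE converts to PE: ½mv² = mgh
v = √(2gh) = √(2 × 9.8 × 28) = 23.43 m/s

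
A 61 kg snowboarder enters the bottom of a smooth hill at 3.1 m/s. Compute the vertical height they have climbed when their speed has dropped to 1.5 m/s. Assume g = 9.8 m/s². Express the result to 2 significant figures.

h = 0.38 m

Energy balance between the two points: ½mv₁² = ½mv₂² + mgh
h = (v₁² − v₂²)/(2g) = (3.1² − 1.5²)/(2 × 9.8) = 0.3755 m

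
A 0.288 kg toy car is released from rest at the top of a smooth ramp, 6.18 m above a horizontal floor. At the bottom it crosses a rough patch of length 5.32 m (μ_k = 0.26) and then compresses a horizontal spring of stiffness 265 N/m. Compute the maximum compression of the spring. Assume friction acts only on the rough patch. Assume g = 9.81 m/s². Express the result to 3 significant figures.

x = 0.320 m

Initial energy: E₁ = mgh = (0.288)(9.81)(6.18) = 17.460 J
Friction removes W_f = μ_k mg d = (0.26)(0.288)(9.81)(5.32) = 3.908 J
Energy reaching the spring: E = 17.460 − 3.908 = 13.552 J
At max compression ½kx² = E ⇒ x = √(2E/k) = √(2 × 13.552/265) = 0.3198 m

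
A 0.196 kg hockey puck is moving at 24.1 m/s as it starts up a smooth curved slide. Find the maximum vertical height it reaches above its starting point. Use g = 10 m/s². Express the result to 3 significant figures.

Setting KE at the bottom equal to PE gained: ½mv² = mgh
h = v²/(2g) = 24.1²/(2 × 10) = 29.04 m

h = 29.0 m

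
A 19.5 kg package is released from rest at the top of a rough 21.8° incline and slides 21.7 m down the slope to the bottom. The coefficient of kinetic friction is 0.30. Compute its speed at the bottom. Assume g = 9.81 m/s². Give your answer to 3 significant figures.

v = 6.29 m/s

Work–energy: mg(L sinθ) − μ_k(mg cosθ)L = ½mv²
mgh = mgL sinθ = (19.5)(9.81)(21.7)sin21.8° = 1541.6 J
W_f = μ_k mg cosθ · L = (0.30)(19.5)(9.81)cos21.8°·21.7 = 1156 J
½mv² = 1541.6 − 1156 = 385.31 J
v = √(2 × 385.31/19.5) = 6.286 m/s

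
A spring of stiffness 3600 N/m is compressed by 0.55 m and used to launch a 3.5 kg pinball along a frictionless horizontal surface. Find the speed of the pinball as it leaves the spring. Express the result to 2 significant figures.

Conservation of energy: ½kx² = ½mv²
v = x√(k/m) = 0.55 × √(3600/3.5) = 17.64 m/s

v = 18 m/s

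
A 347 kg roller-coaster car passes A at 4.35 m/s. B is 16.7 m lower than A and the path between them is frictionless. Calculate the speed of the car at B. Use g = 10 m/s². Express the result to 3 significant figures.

v = 18.8 m/s

Equating total energy at the two states: ½mv₀² + mgh = ½mv²
The mass cancels from both sides.
v² = v₀² + 2gh = (4.35)² + 2(10)(16.7) = 352.92
v = √352.92 = 18.79 m/s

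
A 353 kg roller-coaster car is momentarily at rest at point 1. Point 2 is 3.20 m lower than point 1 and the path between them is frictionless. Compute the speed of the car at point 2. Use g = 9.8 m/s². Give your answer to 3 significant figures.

By conservation of mechanical energy, mgh = ½mv²
v = √(2gh) = √(2 × 9.8 × 3.20) = √62.720 = 7.920 m/s

v = 7.92 m/s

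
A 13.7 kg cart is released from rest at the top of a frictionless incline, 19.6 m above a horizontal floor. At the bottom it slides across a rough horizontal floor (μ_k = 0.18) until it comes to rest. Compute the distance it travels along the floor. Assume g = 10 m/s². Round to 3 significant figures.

d = 109 m

Energy at the top = energy at the end + work done against friction:
At rest all PE has been dissipated by friction: mgh = μ_k m g d
d = h/μ_k = 19.6/0.18 = 108.9 m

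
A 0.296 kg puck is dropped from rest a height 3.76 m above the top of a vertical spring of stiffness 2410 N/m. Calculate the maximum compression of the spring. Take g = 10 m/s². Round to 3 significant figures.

Take the reference level at the top of the uncompressed spring. At max compression the puck has fallen H + x and is momentarily at rest:
mg(H + x) = ½kx²
½(2410)x² − (0.296)(10)x − (0.296)(10)(3.76) = 0
1205x² − 2.960x − 11.13 = 0
x = [2.960 + √(8.762 + 53645)]/(2 × 1205) = 0.09734 m

x = 0.0973 m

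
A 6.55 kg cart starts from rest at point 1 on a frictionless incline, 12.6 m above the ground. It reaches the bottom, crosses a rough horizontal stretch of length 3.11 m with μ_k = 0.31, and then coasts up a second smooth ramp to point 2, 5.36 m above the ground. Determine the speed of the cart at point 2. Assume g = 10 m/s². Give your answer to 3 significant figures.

Energy at 1: mgh₁ = (6.55)(10)(12.6) = 825.30 J
Friction loss: W_f = μ_k mg d = 63.15 J
At 2: ½mv² + mgh₂ = mgh₁ − W_f
½mv² = 825.30 − 63.15 − 351.08 = 411.07 J
v = √(2 × 411.07/6.55) = 11.20 m/s

v = 11.2 m/s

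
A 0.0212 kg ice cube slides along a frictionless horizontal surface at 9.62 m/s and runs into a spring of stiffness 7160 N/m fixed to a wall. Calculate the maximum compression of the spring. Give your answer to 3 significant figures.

x = 0.0166 m

All KE is stored as spring PE at maximum compression: ½mv² = ½kx²
x = v√(m/k) = 9.62 × √(0.0212/7160) = 0.01655 m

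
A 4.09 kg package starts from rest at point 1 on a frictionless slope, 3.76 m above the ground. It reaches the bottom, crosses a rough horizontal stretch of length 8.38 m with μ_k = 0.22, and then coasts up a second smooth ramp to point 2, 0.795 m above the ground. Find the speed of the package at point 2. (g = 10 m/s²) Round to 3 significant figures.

Energy at 1: mgh₁ = (4.09)(10)(3.76) = 153.78 J
Friction loss: W_f = μ_k mg d = 75.40 J
At 2: ½mv² + mgh₂ = mgh₁ − W_f
½mv² = 153.78 − 75.40 − 32.516 = 45.865 J
v = √(2 × 45.865/4.09) = 4.736 m/s

v = 4.74 m/s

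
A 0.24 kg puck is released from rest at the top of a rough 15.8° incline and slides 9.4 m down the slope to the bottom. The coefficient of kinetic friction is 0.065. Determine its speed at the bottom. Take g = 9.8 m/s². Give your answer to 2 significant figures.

Energy: mgh = ½mv² + W_f, with h = L sinθ and W_f = μ_k (mg cosθ) L
mgh = mgL sinθ = (0.24)(9.8)(9.4)sin15.8° = 6.0198 J
W_f = μ_k mg cosθ · L = (0.065)(0.24)(9.8)cos15.8°·9.4 = 1.383 J
½mv² = 6.0198 − 1.383 = 4.6370 J
v = √(2 × 4.6370/0.24) = 6.216 m/s

v = 6.2 m/s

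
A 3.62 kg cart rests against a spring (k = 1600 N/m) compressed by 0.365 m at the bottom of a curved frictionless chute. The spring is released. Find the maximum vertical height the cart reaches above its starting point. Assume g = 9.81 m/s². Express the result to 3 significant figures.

At maximum height the cart is at rest, so ½kx² = mgh
h = kx²/(2mg) = (1600)(0.365)²/(2 × 3.62 × 9.81) = 3.001 m

h = 3.00 m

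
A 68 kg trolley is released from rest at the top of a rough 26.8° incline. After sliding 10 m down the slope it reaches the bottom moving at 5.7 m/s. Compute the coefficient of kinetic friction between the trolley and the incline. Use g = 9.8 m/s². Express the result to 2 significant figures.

mgh = ½mv² + μ_k (mg cosθ) L, with h = L sinθ
mgL sinθ = 3004.6 J; ½mv² = 1104.7 J
W_f = 3004.6 − 1104.7 = 1900 J
μ_k = W_f/(mg cosθ · L) = 1900/(594.8 × 10) = 0.3194

μ_k = 0.32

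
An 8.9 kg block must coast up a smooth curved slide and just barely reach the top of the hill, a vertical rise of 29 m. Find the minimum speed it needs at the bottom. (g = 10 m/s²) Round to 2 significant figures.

v = 24 m/s

At the top it is momentarily at rest, so all KE converts to PE: ½mv² = mgh
v = √(2gh) = √(2 × 10 × 29) = 24.08 m/s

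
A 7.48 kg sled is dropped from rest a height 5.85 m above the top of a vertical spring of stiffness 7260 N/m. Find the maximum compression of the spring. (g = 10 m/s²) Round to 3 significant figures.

Let x be the compression. The total drop is H + x, and the sled is instantaneously at rest at max compression, so energy conservation gives:
mg(H + x) = ½kx²
½(7260)x² − (7.48)(10)x − (7.48)(10)(5.85) = 0
3630x² − 74.80x − 437.6 = 0
x = [74.80 + √(5595 + 6.3537e+06)]/(2 × 3630) = 0.3577 m

x = 0.358 m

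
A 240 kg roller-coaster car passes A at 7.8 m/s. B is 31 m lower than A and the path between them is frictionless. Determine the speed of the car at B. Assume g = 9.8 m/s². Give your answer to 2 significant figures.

v = 26 m/s

Mechanical energy is conserved (no friction): ½mv₀² + mgh = ½mv²
The mass cancels from both sides.
v² = v₀² + 2gh = (7.8)² + 2(9.8)(31) = 668.44
v = √668.44 = 25.85 m/s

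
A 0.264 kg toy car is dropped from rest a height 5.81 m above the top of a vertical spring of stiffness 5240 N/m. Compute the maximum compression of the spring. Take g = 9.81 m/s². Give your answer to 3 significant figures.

Take the reference level at the top of the uncompressed spring. At max compression the car has fallen H + x and is momentarily at rest:
mg(H + x) = ½kx²
½(5240)x² − (0.264)(9.81)x − (0.264)(9.81)(5.81) = 0
2620x² − 2.590x − 15.05 = 0
x = [2.590 + √(6.707 + 157692)]/(2 × 2620) = 0.07628 m

x = 0.0763 m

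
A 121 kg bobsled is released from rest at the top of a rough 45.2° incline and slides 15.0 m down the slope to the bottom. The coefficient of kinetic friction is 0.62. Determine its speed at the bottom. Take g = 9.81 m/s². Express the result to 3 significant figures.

v = 8.96 m/s

Taking the bottom as reference, mgh = ½mv² + μ_k N L with h = L sinθ, N = mg cosθ:
mgh = mgL sinθ = (121)(9.81)(15.0)sin45.2° = 12634 J
W_f = μ_k mg cosθ · L = (0.62)(121)(9.81)cos45.2°·15.0 = 7779 J
½mv² = 12634 − 7779 = 4855.4 J
v = √(2 × 4855.4/121) = 8.959 m/s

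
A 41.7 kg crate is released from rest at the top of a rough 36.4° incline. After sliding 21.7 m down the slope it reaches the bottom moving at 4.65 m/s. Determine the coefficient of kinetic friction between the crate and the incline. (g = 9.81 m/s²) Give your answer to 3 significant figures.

mgh = ½mv² + μ_k (mg cosθ) L, with h = L sinθ
mgL sinθ = 5267.8 J; ½mv² = 450.83 J
W_f = 5267.8 − 450.83 = 4817 J
μ_k = W_f/(mg cosθ · L) = 4817/(329.3 × 21.7) = 0.6742

μ_k = 0.674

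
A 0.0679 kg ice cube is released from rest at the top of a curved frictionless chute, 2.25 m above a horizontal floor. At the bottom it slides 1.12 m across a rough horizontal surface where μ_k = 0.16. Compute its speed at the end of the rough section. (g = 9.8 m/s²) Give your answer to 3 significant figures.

v = 6.37 m/s

Applying the work–energy principle:
mgh = ½mv² + μ_k m g d
W_f = μ_k mg d = (0.16)(0.0679)(9.8)(1.12) = 0.1192 J
½mv² = mgh − W_f = 1.4972 − 0.1192 = 1.3780 J
v = √(2 × 1.3780/0.0679) = 6.371 m/s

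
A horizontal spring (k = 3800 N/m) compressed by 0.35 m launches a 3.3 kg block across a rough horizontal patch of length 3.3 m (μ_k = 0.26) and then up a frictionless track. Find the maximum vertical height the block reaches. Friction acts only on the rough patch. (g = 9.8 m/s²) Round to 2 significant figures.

h = 6.3 m

Spring energy: E₀ = ½kx² = ½(3800)(0.35)² = 232.75 J
Friction: W_f = μ_k mg d = (0.26)(3.3)(9.8)(3.3) = 27.75 J
Energy at base of ramp: E = 232.75 − 27.75 = 205.00 J
At max height all remaining energy is PE: mgh = E ⇒ h = E/(mg) = 205.00/(3.3 × 9.8) = 6.339 m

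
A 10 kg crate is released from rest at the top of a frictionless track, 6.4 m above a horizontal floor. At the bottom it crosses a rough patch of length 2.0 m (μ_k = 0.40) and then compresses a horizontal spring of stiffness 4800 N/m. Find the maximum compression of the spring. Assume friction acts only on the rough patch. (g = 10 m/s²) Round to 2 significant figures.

x = 0.48 m

Initial energy: E₁ = mgh = (10)(10)(6.4) = 640.00 J
Friction removes W_f = μ_k mg d = (0.40)(10)(10)(2.0) = 80.00 J
Energy reaching the spring: E = 640.00 − 80.00 = 560.00 J
At max compression ½kx² = E ⇒ x = √(2E/k) = √(2 × 560.00/4800) = 0.4830 m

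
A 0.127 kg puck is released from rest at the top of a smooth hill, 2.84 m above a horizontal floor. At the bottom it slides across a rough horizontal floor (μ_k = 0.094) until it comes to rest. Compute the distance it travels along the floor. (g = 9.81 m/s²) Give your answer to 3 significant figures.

d = 30.2 m

Energy at the top = energy at the end + work done against friction:
At rest all PE has been dissipated by friction: mgh = μ_k m g d
d = h/μ_k = 2.84/0.094 = 30.21 m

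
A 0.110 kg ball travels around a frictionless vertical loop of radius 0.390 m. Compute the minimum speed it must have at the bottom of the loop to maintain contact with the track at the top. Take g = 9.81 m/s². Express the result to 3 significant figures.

v = 4.37 m/s

At the top: mg = mv_top²/r ⇒ v_top² = gr = 3.826 m²/s²
Energy from bottom to top (height 2r): ½mv_bot² = ½mv_top² + mg(2r)
v_bot² = gr + 4gr = 5gr = 19.13
v_bot = √(5gr) = 4.374 m/s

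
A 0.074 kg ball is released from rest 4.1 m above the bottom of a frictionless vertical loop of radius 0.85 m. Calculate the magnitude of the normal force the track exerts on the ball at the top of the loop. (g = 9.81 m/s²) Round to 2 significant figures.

Energy from release to top (height 2r): mgh = ½mv_top² + mg(2r)
v_top² = 2g(h − 2r) = 2(9.81)(4.1 − 1.700) = 47.088 m²/s²
At the top, both N and weight point toward the centre: N + mg = mv_top²/r
N = m(v_top²/r − g) = 0.074(47.088/0.85 − 9.81) = 3.373 N

N = 3.4 N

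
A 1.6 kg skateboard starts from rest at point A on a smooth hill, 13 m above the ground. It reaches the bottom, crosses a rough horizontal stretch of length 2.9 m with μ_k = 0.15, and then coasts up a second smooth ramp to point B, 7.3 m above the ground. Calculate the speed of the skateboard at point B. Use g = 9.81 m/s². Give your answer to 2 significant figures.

Energy at A: mgh₁ = (1.6)(9.81)(13) = 204.05 J
Friction loss: W_f = μ_k mg d = 6.828 J
At B: ½mv² + mgh₂ = mgh₁ − W_f
½mv² = 204.05 − 6.828 − 114.58 = 82.639 J
v = √(2 × 82.639/1.6) = 10.16 m/s

v = 10 m/s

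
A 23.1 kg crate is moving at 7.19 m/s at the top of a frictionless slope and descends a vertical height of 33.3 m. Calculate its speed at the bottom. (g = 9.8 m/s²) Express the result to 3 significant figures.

v = 26.5 m/s

By conservation of mechanical energy, ½mv₀² + mgh = ½mv²
v² = v₀² + 2gh = (7.19)² + 2(9.8)(33.3) = 704.38
v = √704.38 = 26.54 m/s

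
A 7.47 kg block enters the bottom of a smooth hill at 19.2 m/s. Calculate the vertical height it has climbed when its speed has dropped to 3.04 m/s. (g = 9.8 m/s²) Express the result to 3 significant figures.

h = 18.3 m

Energy balance between the two points: ½mv₁² = ½mv₂² + mgh
h = (v₁² − v₂²)/(2g) = (19.2² − 3.04²)/(2 × 9.8) = 18.34 m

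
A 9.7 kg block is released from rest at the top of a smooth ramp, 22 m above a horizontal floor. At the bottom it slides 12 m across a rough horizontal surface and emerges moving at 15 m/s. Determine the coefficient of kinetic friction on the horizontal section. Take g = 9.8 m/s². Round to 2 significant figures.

μ_k = 0.88

Applying the work–energy principle:
mgh = ½mv² + μ_k m g d
mgh = 2091.3 J; ½mv² = 1091.2 J
W_f = 2091.3 − 1091.2 = 1000 J
μ_k = W_f/(mg·d) = 1000/(95.06 × 12) = 0.8767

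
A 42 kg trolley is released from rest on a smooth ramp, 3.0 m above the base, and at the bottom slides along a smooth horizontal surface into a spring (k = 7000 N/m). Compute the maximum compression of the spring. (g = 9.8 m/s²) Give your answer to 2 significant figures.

x = 0.59 m

Energy conservation (no friction) from release to max compression: mgh = ½kx²
x = √(2mgh/k) = √(2 × 42 × 9.8 × 3.0 / 7000) = 0.5940 m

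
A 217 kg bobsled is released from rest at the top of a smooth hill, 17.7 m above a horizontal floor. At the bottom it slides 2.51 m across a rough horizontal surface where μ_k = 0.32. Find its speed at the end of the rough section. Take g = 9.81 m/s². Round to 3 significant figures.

v = 18.2 m/s

Applying the work–energy principle:
mgh = ½mv² + μ_k m g d
W_f = μ_k mg d = (0.32)(217)(9.81)(2.51) = 1710 J
½mv² = mgh − W_f = 37679 − 1710 = 35969 J
v = √(2 × 35969/217) = 18.21 m/s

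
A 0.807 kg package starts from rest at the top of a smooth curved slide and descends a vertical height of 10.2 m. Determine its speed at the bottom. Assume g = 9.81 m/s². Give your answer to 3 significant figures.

Energy conservation between the two points: mgh = ½mv²
v = √(2gh) = √(2 × 9.81 × 10.2) = √200.12 = 14.15 m/s

v = 14.1 m/s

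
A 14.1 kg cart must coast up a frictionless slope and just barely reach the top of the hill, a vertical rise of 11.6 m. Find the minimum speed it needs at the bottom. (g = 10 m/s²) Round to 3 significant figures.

At the top it is momentarily at rest, so all KE converts to PE: ½mv² = mgh
v = √(2gh) = √(2 × 10 × 11.6) = 15.23 m/s

v = 15.2 m/s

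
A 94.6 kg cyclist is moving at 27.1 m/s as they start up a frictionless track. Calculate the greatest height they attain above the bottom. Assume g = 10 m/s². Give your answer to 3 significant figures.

Setting KE at the bottom equal to PE gained: ½mv² = mgh
h = v²/(2g) = 27.1²/(2 × 10) = 36.72 m

h = 36.7 m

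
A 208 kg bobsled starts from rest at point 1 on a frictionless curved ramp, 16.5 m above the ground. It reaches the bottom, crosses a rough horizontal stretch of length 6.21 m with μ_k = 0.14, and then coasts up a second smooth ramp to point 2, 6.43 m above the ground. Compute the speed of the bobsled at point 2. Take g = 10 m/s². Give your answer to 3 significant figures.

Energy at 1: mgh₁ = (208)(10)(16.5) = 34320 J
Friction loss: W_f = μ_k mg d = 1808 J
At 2: ½mv² + mgh₂ = mgh₁ − W_f
½mv² = 34320 − 1808 − 13374 = 19137 J
v = √(2 × 19137/208) = 13.57 m/s

v = 13.6 m/s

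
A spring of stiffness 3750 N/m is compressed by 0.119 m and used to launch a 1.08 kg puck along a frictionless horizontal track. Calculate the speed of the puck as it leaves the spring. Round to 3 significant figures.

Conservation of energy: ½kx² = ½mv²
v = x√(k/m) = 0.119 × √(3750/1.08) = 7.012 m/s

v = 7.01 m/s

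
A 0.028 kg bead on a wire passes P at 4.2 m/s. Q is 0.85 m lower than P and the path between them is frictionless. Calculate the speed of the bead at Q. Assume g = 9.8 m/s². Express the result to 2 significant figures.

v = 5.9 m/s

Energy conservation between the two points: ½mv₀² + mgh = ½mv²
v² = v₀² + 2gh = (4.2)² + 2(9.8)(0.85) = 34.300
v = √34.300 = 5.857 m/s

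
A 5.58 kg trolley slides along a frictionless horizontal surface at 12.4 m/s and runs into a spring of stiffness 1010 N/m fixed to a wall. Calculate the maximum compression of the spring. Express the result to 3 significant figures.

x = 0.922 m

Conservation of energy between contact and max compression: ½mv² = ½kx²
x = v√(m/k) = 12.4 × √(5.58/1010) = 0.9217 m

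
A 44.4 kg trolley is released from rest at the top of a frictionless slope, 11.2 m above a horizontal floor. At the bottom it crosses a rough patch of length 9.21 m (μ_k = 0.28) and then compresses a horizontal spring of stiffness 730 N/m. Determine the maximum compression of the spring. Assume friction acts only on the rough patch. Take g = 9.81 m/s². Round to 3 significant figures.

x = 3.21 m

Initial energy: E₁ = mgh = (44.4)(9.81)(11.2) = 4878.3 J
Friction removes W_f = μ_k mg d = (0.28)(44.4)(9.81)(9.21) = 1123 J
Energy reaching the spring: E = 4878.3 − 1123 = 3755.1 J
At max compression ½kx² = E ⇒ x = √(2E/k) = √(2 × 3755.1/730) = 3.207 m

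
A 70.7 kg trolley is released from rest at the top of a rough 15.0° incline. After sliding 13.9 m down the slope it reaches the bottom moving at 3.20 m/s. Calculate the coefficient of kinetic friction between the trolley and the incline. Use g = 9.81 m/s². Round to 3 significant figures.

mgh = ½mv² + μ_k (mg cosθ) L, with h = L sinθ
mgL sinθ = 2495.2 J; ½mv² = 361.98 J
W_f = 2495.2 − 361.98 = 2133 J
μ_k = W_f/(mg cosθ · L) = 2133/(669.9 × 13.9) = 0.2291

μ_k = 0.229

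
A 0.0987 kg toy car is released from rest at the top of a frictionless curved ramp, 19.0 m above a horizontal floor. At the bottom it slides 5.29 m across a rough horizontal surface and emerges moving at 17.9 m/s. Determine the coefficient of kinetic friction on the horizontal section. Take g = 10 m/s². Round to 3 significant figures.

μ_k = 0.563

Applying the work–energy principle:
mgh = ½mv² + μ_k m g d
mgh = 18.753 J; ½mv² = 15.812 J
W_f = 18.753 − 15.812 = 2.941 J
μ_k = W_f/(mg·d) = 2.941/(0.9870 × 5.29) = 0.5632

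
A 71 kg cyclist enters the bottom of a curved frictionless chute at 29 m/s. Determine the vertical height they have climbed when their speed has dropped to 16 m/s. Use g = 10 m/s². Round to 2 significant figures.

h = 29 m

Conservation of energy: ½mv₁² = ½mv₂² + mgh
h = (v₁² − v₂²)/(2g) = (29² − 16²)/(2 × 10) = 29.25 m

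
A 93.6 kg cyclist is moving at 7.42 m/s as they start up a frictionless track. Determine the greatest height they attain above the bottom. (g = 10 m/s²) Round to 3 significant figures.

Setting KE at the bottom equal to PE gained: ½mv² = mgh
h = v²/(2g) = 7.42²/(2 × 10) = 2.753 m

h = 2.75 m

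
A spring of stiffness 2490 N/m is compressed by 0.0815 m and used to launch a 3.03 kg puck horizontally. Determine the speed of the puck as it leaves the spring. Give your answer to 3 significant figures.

Spring PE converts entirely to kinetic energy: ½kx² = ½mv²
v = x√(k/m) = 0.0815 × √(2490/3.03) = 2.336 m/s

v = 2.34 m/s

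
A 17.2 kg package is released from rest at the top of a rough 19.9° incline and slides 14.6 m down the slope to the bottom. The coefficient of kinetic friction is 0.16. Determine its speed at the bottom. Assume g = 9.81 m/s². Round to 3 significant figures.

v = 7.38 m/s

Taking the bottom as reference, mgh = ½mv² + μ_k N L with h = L sinθ, N = mg cosθ:
mgh = mgL sinθ = (17.2)(9.81)(14.6)sin19.9° = 838.52 J
W_f = μ_k mg cosθ · L = (0.16)(17.2)(9.81)cos19.9°·14.6 = 370.6 J
½mv² = 838.52 − 370.6 = 467.90 J
v = √(2 × 467.90/17.2) = 7.376 m/s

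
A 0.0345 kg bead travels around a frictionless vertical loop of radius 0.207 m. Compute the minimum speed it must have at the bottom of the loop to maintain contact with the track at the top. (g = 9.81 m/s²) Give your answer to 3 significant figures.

v = 3.19 m/s

At the top: mg = mv_top²/r ⇒ v_top² = gr = 2.031 m²/s²
Energy from bottom to top (height 2r): ½mv_bot² = ½mv_top² + mg(2r)
v_bot² = gr + 4gr = 5gr = 10.15
v_bot = √(5gr) = 3.186 m/s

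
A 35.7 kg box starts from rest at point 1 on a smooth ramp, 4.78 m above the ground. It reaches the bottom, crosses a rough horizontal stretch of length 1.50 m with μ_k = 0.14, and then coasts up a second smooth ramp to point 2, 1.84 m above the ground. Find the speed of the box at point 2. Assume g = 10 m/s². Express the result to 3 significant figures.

Energy at 1: mgh₁ = (35.7)(10)(4.78) = 1706.5 J
Friction loss: W_f = μ_k mg d = 74.97 J
At 2: ½mv² + mgh₂ = mgh₁ − W_f
½mv² = 1706.5 − 74.97 − 656.88 = 974.61 J
v = √(2 × 974.61/35.7) = 7.389 m/s

v = 7.39 m/s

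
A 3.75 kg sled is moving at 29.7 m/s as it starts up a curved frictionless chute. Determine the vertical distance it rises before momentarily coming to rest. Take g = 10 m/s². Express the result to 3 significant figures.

Setting KE at the bottom equal to PE gained: ½mv² = mgh
h = v²/(2g) = 29.7²/(2 × 10) = 44.10 m

h = 44.1 m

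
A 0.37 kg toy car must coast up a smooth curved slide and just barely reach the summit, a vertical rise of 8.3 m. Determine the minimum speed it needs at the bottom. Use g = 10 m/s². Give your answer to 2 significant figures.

v = 13 m/s

At the top it is momentarily at rest, so all KE converts to PE: ½mv² = mgh
v = √(2gh) = √(2 × 10 × 8.3) = 12.88 m/s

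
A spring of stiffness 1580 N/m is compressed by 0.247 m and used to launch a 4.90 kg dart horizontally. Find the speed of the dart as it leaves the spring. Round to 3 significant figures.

Conservation of energy: ½kx² = ½mv²
v = x√(k/m) = 0.247 × √(1580/4.90) = 4.435 m/s

v = 4.44 m/s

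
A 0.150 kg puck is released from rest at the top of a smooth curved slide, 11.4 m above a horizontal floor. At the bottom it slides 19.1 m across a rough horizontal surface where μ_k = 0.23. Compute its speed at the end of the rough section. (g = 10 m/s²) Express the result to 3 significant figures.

v = 11.8 m/s

Energy bookkeeping (friction removes W_f = μ_k N d):
mgh = ½mv² + μ_k m g d
W_f = μ_k mg d = (0.23)(0.150)(10)(19.1) = 6.590 J
½mv² = mgh − W_f = 17.100 − 6.590 = 10.511 J
v = √(2 × 10.511/0.150) = 11.84 m/s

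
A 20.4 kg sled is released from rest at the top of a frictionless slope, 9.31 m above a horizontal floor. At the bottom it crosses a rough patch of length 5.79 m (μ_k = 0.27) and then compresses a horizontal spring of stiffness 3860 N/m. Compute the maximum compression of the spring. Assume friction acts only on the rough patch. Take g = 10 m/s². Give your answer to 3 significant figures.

x = 0.905 m

Initial energy: E₁ = mgh = (20.4)(10)(9.31) = 1899.2 J
Friction removes W_f = μ_k mg d = (0.27)(20.4)(10)(5.79) = 318.9 J
Energy reaching the spring: E = 1899.2 − 318.9 = 1580.3 J
At max compression ½kx² = E ⇒ x = √(2E/k) = √(2 × 1580.3/3860) = 0.9049 m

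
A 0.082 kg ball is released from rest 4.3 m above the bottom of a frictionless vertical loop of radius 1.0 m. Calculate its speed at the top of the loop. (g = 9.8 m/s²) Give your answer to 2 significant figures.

Energy conservation: mgh = ½mv_top² + mg(2r)
v_top² = 2g(h − 2r) = 2(9.8)(4.3 − 2.000) = 45.08
v_top = 6.714 m/s

v = 6.7 m/s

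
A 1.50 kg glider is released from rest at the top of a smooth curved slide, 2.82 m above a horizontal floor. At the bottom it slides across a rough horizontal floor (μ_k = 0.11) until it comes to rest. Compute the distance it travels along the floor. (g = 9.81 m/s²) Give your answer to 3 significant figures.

d = 25.6 m

Energy at the top = energy at the end + work done against friction:
At rest all PE has been dissipated by friction: mgh = μ_k m g d
d = h/μ_k = 2.82/0.11 = 25.64 m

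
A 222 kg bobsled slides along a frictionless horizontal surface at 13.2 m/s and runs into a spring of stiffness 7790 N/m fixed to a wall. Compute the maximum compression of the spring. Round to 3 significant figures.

All KE is stored as spring PE at maximum compression: ½mv² = ½kx²
x = v√(m/k) = 13.2 × √(222/7790) = 2.228 m

x = 2.23 m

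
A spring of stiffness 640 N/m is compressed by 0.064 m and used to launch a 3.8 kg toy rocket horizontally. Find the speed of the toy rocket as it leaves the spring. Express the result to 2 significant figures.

v = 0.83 m/s

Spring PE converts entirely to kinetic energy: ½kx² = ½mv²
v = x√(k/m) = 0.064 × √(640/3.8) = 0.8306 m/s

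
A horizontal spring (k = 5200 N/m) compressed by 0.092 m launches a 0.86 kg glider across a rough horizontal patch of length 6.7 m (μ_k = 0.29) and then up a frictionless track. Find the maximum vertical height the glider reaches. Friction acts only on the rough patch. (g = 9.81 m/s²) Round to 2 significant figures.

Spring energy: E₀ = ½kx² = ½(5200)(0.092)² = 22.006 J
Friction: W_f = μ_k mg d = (0.29)(0.86)(9.81)(6.7) = 16.39 J
Energy at base of ramp: E = 22.006 − 16.39 = 5.6141 J
At max height all remaining energy is PE: mgh = E ⇒ h = E/(mg) = 5.6141/(0.86 × 9.81) = 0.6654 m

h = 0.67 m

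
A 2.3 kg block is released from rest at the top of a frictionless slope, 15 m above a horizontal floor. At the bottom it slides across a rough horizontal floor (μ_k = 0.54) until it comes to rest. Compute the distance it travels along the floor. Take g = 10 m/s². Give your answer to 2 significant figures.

d = 28 m

Energy at the top = energy at the end + work done against friction:
At rest all PE has been dissipated by friction: mgh = μ_k m g d
d = h/μ_k = 15/0.54 = 27.78 m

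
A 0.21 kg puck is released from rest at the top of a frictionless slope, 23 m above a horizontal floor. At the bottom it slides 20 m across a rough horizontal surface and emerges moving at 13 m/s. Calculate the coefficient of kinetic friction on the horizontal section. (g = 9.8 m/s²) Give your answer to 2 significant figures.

Energy bookkeeping (friction removes W_f = μ_k N d):
mgh = ½mv² + μ_k m g d
mgh = 47.334 J; ½mv² = 17.745 J
W_f = 47.334 − 17.745 = 29.59 J
μ_k = W_f/(mg·d) = 29.59/(2.058 × 20) = 0.7189

μ_k = 0.72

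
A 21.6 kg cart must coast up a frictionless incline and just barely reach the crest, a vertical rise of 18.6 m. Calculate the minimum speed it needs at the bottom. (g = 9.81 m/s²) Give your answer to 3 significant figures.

At the top it is momentarily at rest, so all KE converts to PE: ½mv² = mgh
v = √(2gh) = √(2 × 9.81 × 18.6) = 19.10 m/s

v = 19.1 m/s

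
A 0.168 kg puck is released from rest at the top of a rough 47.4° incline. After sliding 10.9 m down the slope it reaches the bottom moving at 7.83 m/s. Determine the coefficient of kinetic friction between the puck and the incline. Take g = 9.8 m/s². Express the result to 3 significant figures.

The energy dissipated by friction is the PE lost minus the KE gained:
mgL sinθ = 13.210 J; ½mv² = 5.1499 J
W_f = 13.210 − 5.1499 = 8.060 J
μ_k = W_f/(mg cosθ · L) = 8.060/(1.114 × 10.9) = 0.6635

μ_k = 0.664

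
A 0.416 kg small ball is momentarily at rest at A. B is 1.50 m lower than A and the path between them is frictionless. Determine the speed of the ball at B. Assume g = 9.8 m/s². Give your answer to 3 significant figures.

Mechanical energy is conserved (no friction): mgh = ½mv²
The mass cancels from both sides.
v = √(2gh) = √(2 × 9.8 × 1.50) = √29.400 = 5.422 m/s

v = 5.42 m/s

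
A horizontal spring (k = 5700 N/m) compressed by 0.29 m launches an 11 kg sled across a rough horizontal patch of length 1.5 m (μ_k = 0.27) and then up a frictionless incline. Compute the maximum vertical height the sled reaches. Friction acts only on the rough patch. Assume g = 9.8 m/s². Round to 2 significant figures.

Spring energy: E₀ = ½kx² = ½(5700)(0.29)² = 239.68 J
Friction: W_f = μ_k mg d = (0.27)(11)(9.8)(1.5) = 43.66 J
Energy at base of ramp: E = 239.68 − 43.66 = 196.03 J
At max height all remaining energy is PE: mgh = E ⇒ h = E/(mg) = 196.03/(11 × 9.8) = 1.818 m

h = 1.8 m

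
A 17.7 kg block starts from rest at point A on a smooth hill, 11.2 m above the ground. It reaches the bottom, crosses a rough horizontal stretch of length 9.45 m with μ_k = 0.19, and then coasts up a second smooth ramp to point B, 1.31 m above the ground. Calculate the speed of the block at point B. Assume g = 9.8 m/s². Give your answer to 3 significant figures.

Energy at A: mgh₁ = (17.7)(9.8)(11.2) = 1942.8 J
Friction loss: W_f = μ_k mg d = 311.4 J
At B: ½mv² + mgh₂ = mgh₁ − W_f
½mv² = 1942.8 − 311.4 − 227.23 = 1404.1 J
v = √(2 × 1404.1/17.7) = 12.60 m/s

v = 12.6 m/s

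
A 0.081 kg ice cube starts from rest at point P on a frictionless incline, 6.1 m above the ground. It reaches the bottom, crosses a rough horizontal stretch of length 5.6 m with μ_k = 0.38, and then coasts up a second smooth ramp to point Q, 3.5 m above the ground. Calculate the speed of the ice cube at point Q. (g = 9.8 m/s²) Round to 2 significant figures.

Energy at P: mgh₁ = (0.081)(9.8)(6.1) = 4.8422 J
Friction loss: W_f = μ_k mg d = 1.689 J
At Q: ½mv² + mgh₂ = mgh₁ − W_f
½mv² = 4.8422 − 1.689 − 2.7783 = 0.37467 J
v = √(2 × 0.37467/0.081) = 3.042 m/s

v = 3.0 m/s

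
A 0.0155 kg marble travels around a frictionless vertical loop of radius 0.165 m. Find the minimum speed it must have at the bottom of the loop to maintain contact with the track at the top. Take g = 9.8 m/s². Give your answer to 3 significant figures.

v = 2.84 m/s

At the top: mg = mv_top²/r ⇒ v_top² = gr = 1.617 m²/s²
Energy from bottom to top (height 2r): ½mv_bot² = ½mv_top² + mg(2r)
v_bot² = gr + 4gr = 5gr = 8.085
v_bot = √(5gr) = 2.843 m/s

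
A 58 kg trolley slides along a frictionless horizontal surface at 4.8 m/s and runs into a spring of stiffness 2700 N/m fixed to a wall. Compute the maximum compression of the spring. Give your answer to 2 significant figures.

At max compression the trolley is momentarily at rest: ½mv² = ½kx²
x = v√(m/k) = 4.8 × √(58/2700) = 0.7035 m

x = 0.70 m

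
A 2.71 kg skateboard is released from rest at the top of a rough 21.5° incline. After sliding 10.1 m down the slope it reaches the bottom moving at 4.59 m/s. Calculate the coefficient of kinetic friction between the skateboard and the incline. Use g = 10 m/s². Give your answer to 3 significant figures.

Energy balance down the incline: mg L sinθ − ½mv² = μ_k (mg cosθ) L
mgL sinθ = 100.32 J; ½mv² = 28.547 J
W_f = 100.32 − 28.547 = 71.77 J
μ_k = W_f/(mg cosθ · L) = 71.77/(25.21 × 10.1) = 0.2818

μ_k = 0.282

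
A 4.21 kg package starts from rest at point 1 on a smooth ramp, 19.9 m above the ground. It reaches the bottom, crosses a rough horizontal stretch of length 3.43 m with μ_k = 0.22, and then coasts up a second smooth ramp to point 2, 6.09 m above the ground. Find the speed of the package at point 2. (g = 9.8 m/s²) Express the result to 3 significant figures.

Energy at 1: mgh₁ = (4.21)(9.8)(19.9) = 821.03 J
Friction loss: W_f = μ_k mg d = 31.13 J
At 2: ½mv² + mgh₂ = mgh₁ − W_f
½mv² = 821.03 − 31.13 − 251.26 = 538.64 J
v = √(2 × 538.64/4.21) = 16.00 m/s

v = 16.0 m/s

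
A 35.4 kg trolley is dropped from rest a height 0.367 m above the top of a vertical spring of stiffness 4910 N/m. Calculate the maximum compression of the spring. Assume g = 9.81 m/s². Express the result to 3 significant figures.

Let x be the compression. The total drop is H + x, and the trolley is instantaneously at rest at max compression, so energy conservation gives:
mg(H + x) = ½kx²
½(4910)x² − (35.4)(9.81)x − (35.4)(9.81)(0.367) = 0
2455x² − 347.3x − 127.4 = 0
x = [347.3 + √(120599 + 1.2516e+06)]/(2 × 2455) = 0.3093 m

x = 0.309 m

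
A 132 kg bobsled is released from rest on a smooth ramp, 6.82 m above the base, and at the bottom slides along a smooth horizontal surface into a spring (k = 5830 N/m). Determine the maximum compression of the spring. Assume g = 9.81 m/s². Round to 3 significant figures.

x = 1.74 m

Energy conservation (no friction) from release to max compression: mgh = ½kx²
x = √(2mgh/k) = √(2 × 132 × 9.81 × 6.82 / 5830) = 1.741 m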